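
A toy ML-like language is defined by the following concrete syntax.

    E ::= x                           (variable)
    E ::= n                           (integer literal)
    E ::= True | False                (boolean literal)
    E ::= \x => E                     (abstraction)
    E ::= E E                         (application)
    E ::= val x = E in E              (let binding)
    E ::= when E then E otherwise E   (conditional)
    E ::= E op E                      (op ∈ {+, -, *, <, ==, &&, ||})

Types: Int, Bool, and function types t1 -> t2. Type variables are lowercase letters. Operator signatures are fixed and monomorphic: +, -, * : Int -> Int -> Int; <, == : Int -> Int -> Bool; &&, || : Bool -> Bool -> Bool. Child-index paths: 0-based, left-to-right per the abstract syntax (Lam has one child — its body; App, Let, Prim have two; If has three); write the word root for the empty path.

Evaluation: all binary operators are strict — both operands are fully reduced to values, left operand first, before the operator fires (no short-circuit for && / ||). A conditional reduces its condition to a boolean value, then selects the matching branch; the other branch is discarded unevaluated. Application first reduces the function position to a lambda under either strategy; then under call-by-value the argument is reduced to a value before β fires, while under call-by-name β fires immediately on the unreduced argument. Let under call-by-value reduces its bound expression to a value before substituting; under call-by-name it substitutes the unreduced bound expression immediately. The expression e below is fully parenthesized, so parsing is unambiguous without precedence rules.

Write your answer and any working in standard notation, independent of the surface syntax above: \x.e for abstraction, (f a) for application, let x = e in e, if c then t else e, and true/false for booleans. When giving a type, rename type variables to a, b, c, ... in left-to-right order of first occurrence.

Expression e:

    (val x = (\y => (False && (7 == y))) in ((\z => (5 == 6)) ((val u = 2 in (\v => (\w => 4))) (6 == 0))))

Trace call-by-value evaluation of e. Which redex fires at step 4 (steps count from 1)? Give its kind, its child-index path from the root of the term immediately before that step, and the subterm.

Trace:
step 0: (let x = (\y.(false && (7 == y))) in ((\z.(5 == 6)) ((let u = 2 in (\v.(\w.4))) (6 == 0))))
step 1: [let@root] ((\z.(5 == 6)) ((let u = 2 in (\v.(\w.4))) (6 == 0)))
step 2: [let@1.0] ((\z.(5 == 6)) ((\v.(\w.4)) (6 == 0)))
step 3: [delta@1.1] ((\z.(5 == 6)) ((\v.(\w.4)) false))
step 4: [beta@1] ((\z.(5 == 6)) (\w.4))

Answer: beta at 1 : ((\v.(\w.4)) false)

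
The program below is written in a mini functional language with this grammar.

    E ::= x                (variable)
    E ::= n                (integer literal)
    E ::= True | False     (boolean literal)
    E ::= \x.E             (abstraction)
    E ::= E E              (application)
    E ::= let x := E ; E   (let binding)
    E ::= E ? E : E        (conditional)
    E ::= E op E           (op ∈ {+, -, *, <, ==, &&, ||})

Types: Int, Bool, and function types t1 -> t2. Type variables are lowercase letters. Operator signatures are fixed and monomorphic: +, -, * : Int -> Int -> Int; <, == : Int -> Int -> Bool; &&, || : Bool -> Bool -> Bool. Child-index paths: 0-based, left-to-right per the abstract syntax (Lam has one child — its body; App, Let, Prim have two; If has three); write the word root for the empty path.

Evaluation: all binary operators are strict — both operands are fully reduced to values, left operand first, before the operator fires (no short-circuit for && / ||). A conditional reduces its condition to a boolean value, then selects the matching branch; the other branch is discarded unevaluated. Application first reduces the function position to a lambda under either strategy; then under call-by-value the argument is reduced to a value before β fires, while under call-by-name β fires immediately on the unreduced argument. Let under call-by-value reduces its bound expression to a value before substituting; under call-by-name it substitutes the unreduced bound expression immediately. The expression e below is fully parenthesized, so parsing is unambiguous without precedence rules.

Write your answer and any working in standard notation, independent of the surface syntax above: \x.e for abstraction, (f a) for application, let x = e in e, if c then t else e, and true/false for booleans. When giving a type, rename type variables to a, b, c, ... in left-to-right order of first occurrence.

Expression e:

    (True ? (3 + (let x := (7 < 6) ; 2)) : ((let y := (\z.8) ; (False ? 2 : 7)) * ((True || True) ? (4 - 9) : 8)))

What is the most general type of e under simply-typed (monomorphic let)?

Answer: Int

Derivation:
  unify Bool ~ Bool
  unify Int ~ Int
  unify Int ~ Int
  unify Int ~ Int
let x : Bool
  unify Int ~ Int
\z._ : a -> Int
let y : a -> Int
  unify Bool ~ Bool
  unify Int ~ Int
  unify Int ~ Int
  unify Bool ~ Bool
  unify Bool ~ Bool
  unify Bool ~ Bool
  unify Int ~ Int
  unify Int ~ Int
  unify Int ~ Int
  unify Int ~ Int
  unify Int ~ Int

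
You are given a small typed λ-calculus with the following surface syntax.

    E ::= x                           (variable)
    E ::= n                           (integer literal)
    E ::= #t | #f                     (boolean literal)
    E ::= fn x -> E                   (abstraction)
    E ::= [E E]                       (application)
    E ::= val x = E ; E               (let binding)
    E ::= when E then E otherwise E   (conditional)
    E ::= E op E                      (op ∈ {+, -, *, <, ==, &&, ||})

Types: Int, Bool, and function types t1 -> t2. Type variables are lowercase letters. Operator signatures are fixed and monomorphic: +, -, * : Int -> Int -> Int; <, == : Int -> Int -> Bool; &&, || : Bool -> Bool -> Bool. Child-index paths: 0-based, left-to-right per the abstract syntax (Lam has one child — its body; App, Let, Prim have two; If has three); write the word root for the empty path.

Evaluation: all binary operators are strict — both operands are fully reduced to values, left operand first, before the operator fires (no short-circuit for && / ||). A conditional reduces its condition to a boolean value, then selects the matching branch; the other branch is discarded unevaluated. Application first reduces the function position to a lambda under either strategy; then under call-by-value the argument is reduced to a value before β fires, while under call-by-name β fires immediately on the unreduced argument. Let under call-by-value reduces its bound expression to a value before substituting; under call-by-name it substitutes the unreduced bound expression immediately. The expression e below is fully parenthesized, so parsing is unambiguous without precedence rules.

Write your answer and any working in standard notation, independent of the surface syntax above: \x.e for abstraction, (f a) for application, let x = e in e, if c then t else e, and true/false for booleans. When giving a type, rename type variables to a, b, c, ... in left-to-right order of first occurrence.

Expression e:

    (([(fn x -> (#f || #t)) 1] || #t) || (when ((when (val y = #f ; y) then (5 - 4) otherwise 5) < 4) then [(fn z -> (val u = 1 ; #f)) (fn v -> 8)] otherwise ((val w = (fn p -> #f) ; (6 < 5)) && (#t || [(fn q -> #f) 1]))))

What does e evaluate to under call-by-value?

Answer: true

Trace:
step 0: ((((\x.(false || true)) 1) || true) || (if ((if (let y = false in y) then (5 - 4) else 5) < 4) then ((\z.(let u = 1 in false)) (\v.8)) else ((let w = (\p.false) in (6 < 5)) && (true || ((\q.false) 1)))))
step 1: [beta@0.0] (((false || true) || true) || (if ((if (let y = false in y) then (5 - 4) else 5) < 4) then ((\z.(let u = 1 in false)) (\v.8)) else ((let w = (\p.false) in (6 < 5)) && (true || ((\q.false) 1)))))
step 2: [delta@0.0] ((true || true) || (if ((if (let y = false in y) then (5 - 4) else 5) < 4) then ((\z.(let u = 1 in false)) (\v.8)) else ((let w = (\p.false) in (6 < 5)) && (true || ((\q.false) 1)))))
step 3: [delta@0] (true || (if ((if (let y = false in y) then (5 - 4) else 5) < 4) then ((\z.(let u = 1 in false)) (\v.8)) else ((let w = (\p.false) in (6 < 5)) && (true || ((\q.false) 1)))))
step 4: [let@1.0.0.0] (true || (if ((if false then (5 - 4) else 5) < 4) then ((\z.(let u = 1 in false)) (\v.8)) else ((let w = (\p.false) in (6 < 5)) && (true || ((\q.false) 1)))))
step 5: [if@1.0.0] (true || (if (5 < 4) then ((\z.(let u = 1 in false)) (\v.8)) else ((let w = (\p.false) in (6 < 5)) && (true || ((\q.false) 1)))))
step 6: [delta@1.0] (true || (if false then ((\z.(let u = 1 in false)) (\v.8)) else ((let w = (\p.false) in (6 < 5)) && (true || ((\q.false) 1)))))
step 7: [if@1] (true || ((let w = (\p.false) in (6 < 5)) && (true || ((\q.false) 1))))
step 8: [let@1.0] (true || ((6 < 5) && (true || ((\q.false) 1))))
step 9: [delta@1.0] (true || (false && (true || ((\q.false) 1))))
step 10: [beta@1.1.1] (true || (false && (true || false)))
step 11: [delta@1.1] (true || (false && true))
step 12: [delta@1] (true || false)
step 13: [delta@root] true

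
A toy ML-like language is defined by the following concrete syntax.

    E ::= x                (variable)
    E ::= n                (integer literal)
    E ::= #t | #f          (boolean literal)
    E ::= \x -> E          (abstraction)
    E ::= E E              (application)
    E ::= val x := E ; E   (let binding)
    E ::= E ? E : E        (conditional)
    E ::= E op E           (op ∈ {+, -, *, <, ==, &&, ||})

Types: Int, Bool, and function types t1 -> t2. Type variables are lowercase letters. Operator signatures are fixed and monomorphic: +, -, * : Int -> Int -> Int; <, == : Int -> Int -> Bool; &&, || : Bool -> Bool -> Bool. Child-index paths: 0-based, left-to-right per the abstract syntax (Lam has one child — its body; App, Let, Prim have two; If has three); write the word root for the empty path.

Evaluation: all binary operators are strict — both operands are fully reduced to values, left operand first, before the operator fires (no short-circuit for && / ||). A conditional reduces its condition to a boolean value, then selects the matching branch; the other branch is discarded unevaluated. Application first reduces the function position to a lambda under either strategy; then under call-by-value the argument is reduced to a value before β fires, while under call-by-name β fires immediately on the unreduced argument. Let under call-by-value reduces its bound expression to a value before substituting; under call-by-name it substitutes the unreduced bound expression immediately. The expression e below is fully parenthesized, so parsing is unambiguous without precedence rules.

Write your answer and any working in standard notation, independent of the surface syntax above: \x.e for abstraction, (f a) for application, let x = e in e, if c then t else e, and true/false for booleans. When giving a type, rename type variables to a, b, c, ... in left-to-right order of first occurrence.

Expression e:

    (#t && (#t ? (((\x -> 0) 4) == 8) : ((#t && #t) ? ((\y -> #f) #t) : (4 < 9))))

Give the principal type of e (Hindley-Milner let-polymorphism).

Working:
  unify Bool ~ Bool
  unify Bool ~ Bool
\x._ : a -> Int
  unify a -> Int ~ Int -> b
  unify a ~ Int
  unify Int ~ b
_ _ : Int
  unify Int ~ Int
  unify Int ~ Int
  unify Bool ~ Bool
  unify Bool ~ Bool
  unify Bool ~ Bool
\y._ : c -> Bool
  unify c -> Bool ~ Bool -> d
  unify c ~ Bool
  unify Bool ~ d
_ _ : Bool
  unify Int ~ Int
  unify Int ~ Int
  unify Bool ~ Bool
  unify Bool ~ Bool
  unify Bool ~ Bool

Answer: Bool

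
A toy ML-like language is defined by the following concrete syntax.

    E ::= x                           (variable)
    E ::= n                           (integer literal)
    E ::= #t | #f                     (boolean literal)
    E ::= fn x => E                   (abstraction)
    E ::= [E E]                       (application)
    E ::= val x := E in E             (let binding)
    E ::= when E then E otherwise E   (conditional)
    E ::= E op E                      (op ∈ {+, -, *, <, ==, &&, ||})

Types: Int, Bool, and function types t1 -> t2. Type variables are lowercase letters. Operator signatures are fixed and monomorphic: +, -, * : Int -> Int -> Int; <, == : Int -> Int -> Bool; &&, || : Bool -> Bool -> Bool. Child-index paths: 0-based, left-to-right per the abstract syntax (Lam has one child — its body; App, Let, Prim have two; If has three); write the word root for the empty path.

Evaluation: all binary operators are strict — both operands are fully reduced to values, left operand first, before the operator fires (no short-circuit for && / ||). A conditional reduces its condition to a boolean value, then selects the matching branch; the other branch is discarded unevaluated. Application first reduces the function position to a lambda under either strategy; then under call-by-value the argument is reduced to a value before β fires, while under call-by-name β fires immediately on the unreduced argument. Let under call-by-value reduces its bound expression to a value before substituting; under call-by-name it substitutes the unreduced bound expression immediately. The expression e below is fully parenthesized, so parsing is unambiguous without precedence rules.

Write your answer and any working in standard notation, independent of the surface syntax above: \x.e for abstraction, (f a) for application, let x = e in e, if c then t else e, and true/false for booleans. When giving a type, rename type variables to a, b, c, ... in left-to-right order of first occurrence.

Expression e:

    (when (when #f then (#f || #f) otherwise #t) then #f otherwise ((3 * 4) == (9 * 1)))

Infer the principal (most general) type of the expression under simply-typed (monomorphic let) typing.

Derivation:
  unify Bool ~ Bool
  unify Bool ~ Bool
  unify Bool ~ Bool
  unify Bool ~ Bool
  unify Bool ~ Bool
  unify Int ~ Int
  unify Int ~ Int
  unify Int ~ Int
  unify Int ~ Int
  unify Int ~ Int
  unify Int ~ Int
  unify Bool ~ Bool

Answer: Bool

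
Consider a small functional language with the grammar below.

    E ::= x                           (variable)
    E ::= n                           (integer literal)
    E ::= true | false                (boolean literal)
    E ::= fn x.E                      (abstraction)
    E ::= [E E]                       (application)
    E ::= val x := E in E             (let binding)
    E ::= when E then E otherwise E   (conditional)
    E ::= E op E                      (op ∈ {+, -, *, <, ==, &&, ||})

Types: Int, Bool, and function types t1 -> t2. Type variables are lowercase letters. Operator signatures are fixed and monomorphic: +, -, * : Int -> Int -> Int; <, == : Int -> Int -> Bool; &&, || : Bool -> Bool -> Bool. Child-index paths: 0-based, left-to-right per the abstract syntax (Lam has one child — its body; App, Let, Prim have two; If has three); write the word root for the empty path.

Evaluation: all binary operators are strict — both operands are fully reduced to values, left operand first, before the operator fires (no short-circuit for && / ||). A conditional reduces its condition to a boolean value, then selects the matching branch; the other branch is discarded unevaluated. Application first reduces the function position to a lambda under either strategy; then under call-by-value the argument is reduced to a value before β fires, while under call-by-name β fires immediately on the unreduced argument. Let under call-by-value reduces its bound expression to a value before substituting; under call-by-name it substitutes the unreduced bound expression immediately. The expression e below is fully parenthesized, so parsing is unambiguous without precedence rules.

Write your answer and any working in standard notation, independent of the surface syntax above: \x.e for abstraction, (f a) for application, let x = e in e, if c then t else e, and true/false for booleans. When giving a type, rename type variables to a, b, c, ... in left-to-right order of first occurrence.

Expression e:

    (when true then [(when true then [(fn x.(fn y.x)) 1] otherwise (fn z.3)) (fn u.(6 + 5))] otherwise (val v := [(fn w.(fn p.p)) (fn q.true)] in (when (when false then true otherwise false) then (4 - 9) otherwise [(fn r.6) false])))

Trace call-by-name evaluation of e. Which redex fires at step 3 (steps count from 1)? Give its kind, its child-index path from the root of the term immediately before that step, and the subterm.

Answer: beta at 0 : ((\x.(\y.x)) 1)

Derivation:
step 0: (if true then ((if true then ((\x.(\y.x)) 1) else (\z.3)) (\u.(6 + 5))) else (let v = ((\w.(\p.p)) (\q.true)) in (if (if false then true else false) then (4 - 9) else ((\r.6) false))))
step 1: [if@root] ((if true then ((\x.(\y.x)) 1) else (\z.3)) (\u.(6 + 5)))
step 2: [if@0] (((\x.(\y.x)) 1) (\u.(6 + 5)))
step 3: [beta@0] ((\y.1) (\u.(6 + 5)))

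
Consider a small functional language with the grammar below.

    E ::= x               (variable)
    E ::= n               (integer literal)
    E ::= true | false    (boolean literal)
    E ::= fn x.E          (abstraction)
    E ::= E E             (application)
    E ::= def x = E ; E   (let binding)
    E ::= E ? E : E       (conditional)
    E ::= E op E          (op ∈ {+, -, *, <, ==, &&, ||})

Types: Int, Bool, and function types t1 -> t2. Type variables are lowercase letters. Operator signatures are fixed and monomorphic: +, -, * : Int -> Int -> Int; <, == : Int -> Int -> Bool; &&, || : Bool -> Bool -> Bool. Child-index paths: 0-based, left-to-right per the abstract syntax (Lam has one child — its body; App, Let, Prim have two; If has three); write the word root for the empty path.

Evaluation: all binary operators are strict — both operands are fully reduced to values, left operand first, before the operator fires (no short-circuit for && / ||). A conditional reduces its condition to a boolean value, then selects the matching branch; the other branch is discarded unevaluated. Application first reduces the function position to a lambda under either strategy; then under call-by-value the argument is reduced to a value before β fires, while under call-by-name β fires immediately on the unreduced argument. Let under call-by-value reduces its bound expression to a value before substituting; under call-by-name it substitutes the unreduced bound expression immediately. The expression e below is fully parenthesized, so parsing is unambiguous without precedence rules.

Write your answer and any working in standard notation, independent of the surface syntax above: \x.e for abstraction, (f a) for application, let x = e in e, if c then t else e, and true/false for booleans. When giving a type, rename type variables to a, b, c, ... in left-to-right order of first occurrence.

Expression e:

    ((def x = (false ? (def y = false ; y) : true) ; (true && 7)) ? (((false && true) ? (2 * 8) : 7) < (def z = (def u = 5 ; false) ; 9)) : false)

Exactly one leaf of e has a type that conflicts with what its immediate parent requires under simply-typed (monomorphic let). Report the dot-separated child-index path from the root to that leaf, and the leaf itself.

Answer: 0.1.1 : 7

Derivation:
  unify Bool ~ Bool
let y : Bool
y : Bool
  unify Bool ~ Bool
let x : Bool
  unify Bool ~ Bool
  unify Int ~ Bool
  FAIL: mismatch Int ~ Bool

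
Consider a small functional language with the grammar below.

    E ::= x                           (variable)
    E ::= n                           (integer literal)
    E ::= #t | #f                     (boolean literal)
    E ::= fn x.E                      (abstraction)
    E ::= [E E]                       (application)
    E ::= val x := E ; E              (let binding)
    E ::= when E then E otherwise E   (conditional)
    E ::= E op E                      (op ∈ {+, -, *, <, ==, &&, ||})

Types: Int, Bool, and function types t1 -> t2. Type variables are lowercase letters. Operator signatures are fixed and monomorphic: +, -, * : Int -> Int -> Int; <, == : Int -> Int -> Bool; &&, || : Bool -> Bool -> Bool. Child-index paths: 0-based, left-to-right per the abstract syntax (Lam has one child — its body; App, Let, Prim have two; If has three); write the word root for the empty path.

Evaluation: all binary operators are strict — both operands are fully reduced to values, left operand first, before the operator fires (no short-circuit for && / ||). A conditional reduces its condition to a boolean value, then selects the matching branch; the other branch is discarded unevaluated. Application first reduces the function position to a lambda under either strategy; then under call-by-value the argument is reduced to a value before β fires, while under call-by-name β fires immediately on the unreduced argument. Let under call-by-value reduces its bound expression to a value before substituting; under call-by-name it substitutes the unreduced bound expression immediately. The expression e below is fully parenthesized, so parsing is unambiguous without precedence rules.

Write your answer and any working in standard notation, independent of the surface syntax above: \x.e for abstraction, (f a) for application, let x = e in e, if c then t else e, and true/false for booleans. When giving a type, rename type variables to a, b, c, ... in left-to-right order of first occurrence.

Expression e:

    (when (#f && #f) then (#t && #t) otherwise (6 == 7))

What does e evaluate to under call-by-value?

Answer: false

Derivation:
step 0: (if (false && false) then (true && true) else (6 == 7))
step 1: [delta@0] (if false then (true && true) else (6 == 7))
step 2: [if@root] (6 == 7)
step 3: [delta@root] false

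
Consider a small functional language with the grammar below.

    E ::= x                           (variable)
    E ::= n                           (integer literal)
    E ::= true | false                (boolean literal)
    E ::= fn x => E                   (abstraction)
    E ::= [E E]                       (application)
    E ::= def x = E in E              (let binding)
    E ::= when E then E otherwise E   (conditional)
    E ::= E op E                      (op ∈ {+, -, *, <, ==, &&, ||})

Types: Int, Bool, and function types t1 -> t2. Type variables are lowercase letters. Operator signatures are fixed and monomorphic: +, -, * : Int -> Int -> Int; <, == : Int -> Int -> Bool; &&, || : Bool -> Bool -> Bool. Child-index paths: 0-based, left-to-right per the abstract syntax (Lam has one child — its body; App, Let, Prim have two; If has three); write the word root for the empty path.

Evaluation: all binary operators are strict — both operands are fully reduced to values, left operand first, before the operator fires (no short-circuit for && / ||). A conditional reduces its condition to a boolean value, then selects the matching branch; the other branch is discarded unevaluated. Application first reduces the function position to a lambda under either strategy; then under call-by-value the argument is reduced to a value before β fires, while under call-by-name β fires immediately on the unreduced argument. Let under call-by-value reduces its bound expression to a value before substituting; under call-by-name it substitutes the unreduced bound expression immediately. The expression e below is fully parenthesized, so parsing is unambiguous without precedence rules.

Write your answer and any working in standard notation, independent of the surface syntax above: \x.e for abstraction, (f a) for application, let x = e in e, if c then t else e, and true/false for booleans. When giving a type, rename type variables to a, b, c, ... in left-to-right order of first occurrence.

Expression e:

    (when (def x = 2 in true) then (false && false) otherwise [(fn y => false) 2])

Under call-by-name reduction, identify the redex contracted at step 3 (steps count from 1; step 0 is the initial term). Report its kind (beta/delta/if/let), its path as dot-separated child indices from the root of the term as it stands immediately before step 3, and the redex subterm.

Answer: delta at root : (false && false)

Working:
step 0: (if (let x = 2 in true) then (false && false) else ((\y.false) 2))
step 1: [let@0] (if true then (false && false) else ((\y.false) 2))
step 2: [if@root] (false && false)
step 3: [delta@root] false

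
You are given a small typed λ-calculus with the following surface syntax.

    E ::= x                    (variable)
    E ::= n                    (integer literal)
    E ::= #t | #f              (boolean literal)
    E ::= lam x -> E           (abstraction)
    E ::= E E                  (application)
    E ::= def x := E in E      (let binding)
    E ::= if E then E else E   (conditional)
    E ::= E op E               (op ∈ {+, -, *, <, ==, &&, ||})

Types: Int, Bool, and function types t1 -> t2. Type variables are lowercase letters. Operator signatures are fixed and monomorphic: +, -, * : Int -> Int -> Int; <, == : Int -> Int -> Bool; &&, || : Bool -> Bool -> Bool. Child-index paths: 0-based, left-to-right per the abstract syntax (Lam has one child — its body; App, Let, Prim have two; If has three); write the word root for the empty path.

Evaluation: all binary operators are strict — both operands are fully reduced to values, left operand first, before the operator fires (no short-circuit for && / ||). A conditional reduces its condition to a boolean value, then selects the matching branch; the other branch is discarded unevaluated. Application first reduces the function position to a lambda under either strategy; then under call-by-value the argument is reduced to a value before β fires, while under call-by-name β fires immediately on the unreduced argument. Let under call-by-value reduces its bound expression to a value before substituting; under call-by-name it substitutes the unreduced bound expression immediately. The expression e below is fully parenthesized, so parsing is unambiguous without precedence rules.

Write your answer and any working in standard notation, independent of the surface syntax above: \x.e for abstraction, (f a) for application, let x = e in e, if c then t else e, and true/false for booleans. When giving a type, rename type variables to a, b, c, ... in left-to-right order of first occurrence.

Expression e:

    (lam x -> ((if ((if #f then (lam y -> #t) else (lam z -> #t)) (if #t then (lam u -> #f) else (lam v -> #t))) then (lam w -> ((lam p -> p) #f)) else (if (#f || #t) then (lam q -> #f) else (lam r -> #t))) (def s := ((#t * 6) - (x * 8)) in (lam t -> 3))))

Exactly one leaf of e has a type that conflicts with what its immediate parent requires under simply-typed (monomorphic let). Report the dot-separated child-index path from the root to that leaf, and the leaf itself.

Working:
  unify Bool ~ Bool
\y._ : b -> Bool
\z._ : c -> Bool
  unify b -> Bool ~ c -> Bool
  unify b ~ c
  unify Bool ~ Bool
  unify Bool ~ Bool
\u._ : d -> Bool
\v._ : e -> Bool
  unify d -> Bool ~ e -> Bool
  unify d ~ e
  unify Bool ~ Bool
  unify c -> Bool ~ (e -> Bool) -> f
  unify c ~ e -> Bool
  unify Bool ~ f
_ _ : Bool
  unify Bool ~ Bool
p : h
\p._ : h -> h
  unify h -> h ~ Bool -> i
  unify h ~ Bool
  unify Bool ~ i
_ _ : Bool
\w._ : g -> Bool
  unify Bool ~ Bool
  unify Bool ~ Bool
  unify Bool ~ Bool
\q._ : j -> Bool
\r._ : k -> Bool
  unify j -> Bool ~ k -> Bool
  unify j ~ k
  unify Bool ~ Bool
  unify g -> Bool ~ k -> Bool
  unify g ~ k
  unify Bool ~ Bool
  unify Bool ~ Int
  FAIL: mismatch Bool ~ Int

Answer: 0.1.0.0.0 : true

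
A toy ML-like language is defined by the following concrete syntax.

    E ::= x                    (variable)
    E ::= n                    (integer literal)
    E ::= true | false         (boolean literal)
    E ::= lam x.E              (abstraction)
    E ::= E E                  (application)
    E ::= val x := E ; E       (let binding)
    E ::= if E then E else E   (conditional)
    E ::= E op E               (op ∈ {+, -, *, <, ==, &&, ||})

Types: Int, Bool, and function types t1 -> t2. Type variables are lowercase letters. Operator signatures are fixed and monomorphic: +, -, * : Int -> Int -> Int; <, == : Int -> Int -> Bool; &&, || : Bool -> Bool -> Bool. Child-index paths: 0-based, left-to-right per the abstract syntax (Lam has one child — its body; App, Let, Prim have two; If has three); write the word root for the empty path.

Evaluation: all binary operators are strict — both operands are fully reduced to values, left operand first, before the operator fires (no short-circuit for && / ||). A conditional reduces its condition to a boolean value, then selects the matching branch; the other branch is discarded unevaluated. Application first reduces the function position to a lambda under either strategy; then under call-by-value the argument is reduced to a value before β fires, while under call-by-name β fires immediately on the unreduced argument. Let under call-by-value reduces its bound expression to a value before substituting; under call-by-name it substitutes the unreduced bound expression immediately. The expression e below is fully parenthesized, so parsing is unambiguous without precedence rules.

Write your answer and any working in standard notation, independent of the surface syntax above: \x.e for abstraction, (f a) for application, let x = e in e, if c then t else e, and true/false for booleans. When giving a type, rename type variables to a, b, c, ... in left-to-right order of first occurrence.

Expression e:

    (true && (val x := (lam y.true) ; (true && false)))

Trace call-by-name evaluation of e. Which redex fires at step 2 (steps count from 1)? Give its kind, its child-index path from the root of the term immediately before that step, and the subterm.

Answer: delta at 1 : (true && false)

Trace:
step 0: (true && (let x = (\y.true) in (true && false)))
step 1: [let@1] (true && (true && false))
step 2: [delta@1] (true && false)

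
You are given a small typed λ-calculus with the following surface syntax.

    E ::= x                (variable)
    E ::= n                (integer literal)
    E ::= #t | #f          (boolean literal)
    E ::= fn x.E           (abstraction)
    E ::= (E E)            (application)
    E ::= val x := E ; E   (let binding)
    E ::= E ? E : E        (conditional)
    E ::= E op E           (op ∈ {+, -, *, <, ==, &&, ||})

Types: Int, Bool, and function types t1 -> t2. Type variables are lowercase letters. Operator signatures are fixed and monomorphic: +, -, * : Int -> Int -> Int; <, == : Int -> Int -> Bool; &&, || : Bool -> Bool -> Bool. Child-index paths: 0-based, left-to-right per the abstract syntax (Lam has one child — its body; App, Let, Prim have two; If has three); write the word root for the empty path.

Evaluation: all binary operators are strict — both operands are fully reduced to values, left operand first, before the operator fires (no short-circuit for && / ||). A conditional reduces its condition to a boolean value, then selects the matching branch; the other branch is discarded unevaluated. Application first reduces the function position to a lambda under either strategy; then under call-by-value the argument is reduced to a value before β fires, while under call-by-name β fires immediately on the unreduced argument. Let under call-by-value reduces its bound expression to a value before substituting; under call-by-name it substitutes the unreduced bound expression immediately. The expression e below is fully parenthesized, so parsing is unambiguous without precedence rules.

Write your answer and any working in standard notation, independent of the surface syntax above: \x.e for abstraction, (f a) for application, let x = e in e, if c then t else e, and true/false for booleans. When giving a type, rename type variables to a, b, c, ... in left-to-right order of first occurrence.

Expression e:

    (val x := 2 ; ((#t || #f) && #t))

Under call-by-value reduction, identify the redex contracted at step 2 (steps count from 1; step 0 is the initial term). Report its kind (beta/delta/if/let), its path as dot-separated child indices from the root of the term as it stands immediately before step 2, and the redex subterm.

Derivation:
step 0: (let x = 2 in ((true || false) && true))
step 1: [let@root] ((true || false) && true)
step 2: [delta@0] (true && true)

Answer: delta at 0 : (true || false)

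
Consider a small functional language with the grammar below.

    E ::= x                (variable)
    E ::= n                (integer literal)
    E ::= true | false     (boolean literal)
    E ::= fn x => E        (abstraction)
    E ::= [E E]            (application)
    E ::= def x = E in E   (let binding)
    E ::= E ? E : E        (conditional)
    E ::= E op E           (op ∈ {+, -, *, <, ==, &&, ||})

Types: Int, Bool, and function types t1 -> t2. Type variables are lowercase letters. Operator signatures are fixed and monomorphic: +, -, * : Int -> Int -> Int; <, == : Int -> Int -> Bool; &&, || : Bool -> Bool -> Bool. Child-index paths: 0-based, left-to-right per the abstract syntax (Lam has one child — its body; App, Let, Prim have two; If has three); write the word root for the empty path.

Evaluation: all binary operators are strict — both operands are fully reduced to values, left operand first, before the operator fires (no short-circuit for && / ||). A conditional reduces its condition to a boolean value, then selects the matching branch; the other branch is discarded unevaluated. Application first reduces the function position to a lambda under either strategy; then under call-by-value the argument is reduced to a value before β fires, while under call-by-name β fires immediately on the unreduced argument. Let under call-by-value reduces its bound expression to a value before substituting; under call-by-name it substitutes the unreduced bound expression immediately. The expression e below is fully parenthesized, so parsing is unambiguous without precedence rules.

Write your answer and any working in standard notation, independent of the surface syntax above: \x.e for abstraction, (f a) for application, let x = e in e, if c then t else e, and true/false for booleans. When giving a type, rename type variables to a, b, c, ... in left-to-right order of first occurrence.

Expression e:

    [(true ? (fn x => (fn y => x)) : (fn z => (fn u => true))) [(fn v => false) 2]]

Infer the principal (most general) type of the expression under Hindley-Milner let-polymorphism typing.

Answer: a -> Bool

Derivation:
  unify Bool ~ Bool
x : a
\y._ : b -> a
\x._ : a -> b -> a
\u._ : d -> Bool
\z._ : c -> d -> Bool
  unify a -> b -> a ~ c -> d -> Bool
  unify a ~ c
  unify b -> c ~ d -> Bool
  unify b ~ d
  unify c ~ Bool
\v._ : e -> Bool
  unify e -> Bool ~ Int -> f
  unify e ~ Int
  unify Bool ~ f
_ _ : Bool
  unify Bool -> d -> Bool ~ Bool -> g
  unify Bool ~ Bool
  unify d -> Bool ~ g
_ _ : d -> Bool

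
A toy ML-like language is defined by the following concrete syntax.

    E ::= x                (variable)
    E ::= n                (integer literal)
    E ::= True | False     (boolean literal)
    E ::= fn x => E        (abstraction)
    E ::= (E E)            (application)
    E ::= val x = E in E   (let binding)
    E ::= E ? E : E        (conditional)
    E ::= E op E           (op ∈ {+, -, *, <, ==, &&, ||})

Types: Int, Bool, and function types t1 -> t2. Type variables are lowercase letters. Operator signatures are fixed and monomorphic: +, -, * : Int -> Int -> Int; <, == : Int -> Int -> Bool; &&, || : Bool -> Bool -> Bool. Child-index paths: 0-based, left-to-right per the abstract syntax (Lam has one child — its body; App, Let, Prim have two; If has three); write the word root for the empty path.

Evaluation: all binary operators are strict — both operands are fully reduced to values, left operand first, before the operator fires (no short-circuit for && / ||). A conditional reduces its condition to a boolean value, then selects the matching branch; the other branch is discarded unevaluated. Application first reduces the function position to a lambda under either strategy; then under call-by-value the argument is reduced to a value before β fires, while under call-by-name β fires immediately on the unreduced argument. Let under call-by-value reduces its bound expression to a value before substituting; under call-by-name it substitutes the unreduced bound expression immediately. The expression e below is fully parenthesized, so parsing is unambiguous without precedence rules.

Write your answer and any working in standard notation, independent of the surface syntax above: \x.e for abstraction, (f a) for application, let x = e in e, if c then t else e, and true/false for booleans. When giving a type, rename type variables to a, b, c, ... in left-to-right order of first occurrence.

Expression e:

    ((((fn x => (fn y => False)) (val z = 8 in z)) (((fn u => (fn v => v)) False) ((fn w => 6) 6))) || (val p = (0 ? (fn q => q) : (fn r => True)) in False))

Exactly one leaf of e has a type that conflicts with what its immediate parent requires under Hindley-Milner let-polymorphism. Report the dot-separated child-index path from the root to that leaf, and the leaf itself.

Answer: 1.0.0 : 0

Derivation:
\y._ : b -> Bool
\x._ : a -> b -> Bool
let z : Int
z : Int
  unify a -> b -> Bool ~ Int -> c
  unify a ~ Int
  unify b -> Bool ~ c
_ _ : b -> Bool
v : e
\v._ : e -> e
\u._ : d -> e -> e
  unify d -> e -> e ~ Bool -> f
  unify d ~ Bool
  unify e -> e ~ f
_ _ : e -> e
\w._ : g -> Int
  unify g -> Int ~ Int -> h
  unify g ~ Int
  unify Int ~ h
_ _ : Int
  unify e -> e ~ Int -> i
  unify e ~ Int
  unify Int ~ i
_ _ : Int
  unify b -> Bool ~ Int -> j
  unify b ~ Int
  unify Bool ~ j
_ _ : Bool
  unify Bool ~ Bool
  unify Int ~ Bool
  FAIL: mismatch Int ~ Bool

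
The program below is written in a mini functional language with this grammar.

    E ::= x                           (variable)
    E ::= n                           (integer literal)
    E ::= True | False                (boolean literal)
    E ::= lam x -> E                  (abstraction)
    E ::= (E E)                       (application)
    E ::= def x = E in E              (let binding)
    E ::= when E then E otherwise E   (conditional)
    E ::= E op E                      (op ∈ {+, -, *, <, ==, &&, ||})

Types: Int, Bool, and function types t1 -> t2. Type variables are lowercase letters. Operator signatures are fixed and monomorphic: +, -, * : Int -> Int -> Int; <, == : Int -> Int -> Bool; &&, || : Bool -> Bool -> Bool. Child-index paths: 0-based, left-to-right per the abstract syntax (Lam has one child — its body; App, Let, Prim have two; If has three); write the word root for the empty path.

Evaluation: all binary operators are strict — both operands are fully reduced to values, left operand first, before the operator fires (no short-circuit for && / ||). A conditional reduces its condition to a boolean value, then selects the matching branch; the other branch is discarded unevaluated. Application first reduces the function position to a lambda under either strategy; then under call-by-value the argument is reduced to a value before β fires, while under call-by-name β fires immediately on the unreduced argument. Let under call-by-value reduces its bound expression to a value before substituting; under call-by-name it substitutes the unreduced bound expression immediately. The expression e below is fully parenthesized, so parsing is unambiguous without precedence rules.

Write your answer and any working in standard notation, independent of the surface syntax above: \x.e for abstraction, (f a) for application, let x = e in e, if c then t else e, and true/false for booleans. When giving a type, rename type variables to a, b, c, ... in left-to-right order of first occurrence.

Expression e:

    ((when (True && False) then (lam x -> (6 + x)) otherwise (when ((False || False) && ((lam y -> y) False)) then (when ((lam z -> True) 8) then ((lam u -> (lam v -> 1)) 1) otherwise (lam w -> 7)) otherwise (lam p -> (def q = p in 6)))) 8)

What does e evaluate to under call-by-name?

Answer: 6

Working:
step 0: ((if (true && false) then (\x.(6 + x)) else (if ((false || false) && ((\y.y) false)) then (if ((\z.true) 8) then ((\u.(\v.1)) 1) else (\w.7)) else (\p.(let q = p in 6)))) 8)
step 1: [delta@0.0] ((if false then (\x.(6 + x)) else (if ((false || false) && ((\y.y) false)) then (if ((\z.true) 8) then ((\u.(\v.1)) 1) else (\w.7)) else (\p.(let q = p in 6)))) 8)
step 2: [if@0] ((if ((false || false) && ((\y.y) false)) then (if ((\z.true) 8) then ((\u.(\v.1)) 1) else (\w.7)) else (\p.(let q = p in 6))) 8)
step 3: [delta@0.0.0] ((if (false && ((\y.y) false)) then (if ((\z.true) 8) then ((\u.(\v.1)) 1) else (\w.7)) else (\p.(let q = p in 6))) 8)
step 4: [beta@0.0.1] ((if (false && false) then (if ((\z.true) 8) then ((\u.(\v.1)) 1) else (\w.7)) else (\p.(let q = p in 6))) 8)
step 5: [delta@0.0] ((if false then (if ((\z.true) 8) then ((\u.(\v.1)) 1) else (\w.7)) else (\p.(let q = p in 6))) 8)
step 6: [if@0] ((\p.(let q = p in 6)) 8)
step 7: [beta@root] (let q = 8 in 6)
step 8: [let@root] 6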